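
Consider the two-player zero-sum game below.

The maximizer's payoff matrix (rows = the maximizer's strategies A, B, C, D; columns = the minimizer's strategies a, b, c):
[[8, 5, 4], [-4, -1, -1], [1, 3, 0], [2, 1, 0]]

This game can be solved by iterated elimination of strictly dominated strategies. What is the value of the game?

Row D is strictly dominated by row A (8>2, 5>1, 4>0); eliminate D.
Row C is strictly dominated by row A (8>1, 5>3, 4>0); eliminate C.
Row B is strictly dominated by row A (8>-4, 5>-1, 4>-1); eliminate B.
Column b is strictly dominated by c for the minimizer (4<5); eliminate b.
Column a is strictly dominated by c for the minimizer (4<8); eliminate a.
Only (A, c) remains, with payoff 4.

4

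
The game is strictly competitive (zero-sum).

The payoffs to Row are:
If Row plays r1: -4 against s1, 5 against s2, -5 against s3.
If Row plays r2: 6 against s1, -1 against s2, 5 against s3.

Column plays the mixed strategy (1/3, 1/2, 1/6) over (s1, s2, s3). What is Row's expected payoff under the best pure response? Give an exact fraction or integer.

7/3

r1: (-4)·(1/3) + (5)·(1/2) + (-5)·(1/6) = 1/3.
r2: (6)·(1/3) + (-1)·(1/2) + (5)·(1/6) = 7/3.
The best pure response is r2 with expected payoff 7/3.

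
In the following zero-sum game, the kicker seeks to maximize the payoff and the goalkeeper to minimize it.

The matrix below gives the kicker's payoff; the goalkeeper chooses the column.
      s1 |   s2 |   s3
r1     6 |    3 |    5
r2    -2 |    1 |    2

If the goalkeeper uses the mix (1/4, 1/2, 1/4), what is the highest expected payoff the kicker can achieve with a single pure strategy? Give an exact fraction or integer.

r1: (6)·(1/4) + (3)·(1/2) + (5)·(1/4) = 17/4.
r2: (-2)·(1/4) + (1)·(1/2) + (2)·(1/4) = 1/2.
The best pure response is r1 with expected payoff 17/4.

17/4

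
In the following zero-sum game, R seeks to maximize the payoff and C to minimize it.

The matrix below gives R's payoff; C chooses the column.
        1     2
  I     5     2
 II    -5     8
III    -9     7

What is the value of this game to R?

25/8

Row III is strictly dominated by row II, so R never plays it.
The remaining 2×2 game on (I, II) × (1, 2) has no saddle point. Let R play I with probability p; indifference gives 5p − 5(1−p) = 2p + 8(1−p), so p = 13/16.
Similarly C's optimal q on 1 is 3/8, and the value is 5·(3/8) + (2)·(5/8) = 25/8.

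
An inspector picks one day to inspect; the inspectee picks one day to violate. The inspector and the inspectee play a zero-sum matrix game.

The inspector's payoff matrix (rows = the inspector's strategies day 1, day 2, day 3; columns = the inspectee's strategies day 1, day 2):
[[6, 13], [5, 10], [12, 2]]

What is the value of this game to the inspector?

144/17

Row day 2 is strictly dominated by row day 1, so the inspector never plays it.
The remaining 2×2 game on (day 1, day 3) × (day 1, day 2) has no saddle point. Let the inspector play day 1 with probability p; indifference gives 6p + 12(1−p) = 13p + 2(1−p), so p = 10/17.
Similarly the inspectee's optimal q on day 1 is 11/17, and the value is 6·(11/17) + (13)·(6/17) = 144/17.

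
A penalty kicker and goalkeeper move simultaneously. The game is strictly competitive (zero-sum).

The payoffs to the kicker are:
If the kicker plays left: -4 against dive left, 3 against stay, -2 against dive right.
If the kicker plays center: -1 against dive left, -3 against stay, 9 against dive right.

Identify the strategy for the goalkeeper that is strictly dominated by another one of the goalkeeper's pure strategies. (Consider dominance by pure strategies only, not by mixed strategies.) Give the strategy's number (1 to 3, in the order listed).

3

The goalkeeper prefers columns that give the kicker less. Compare dive right with dive left: -4 < -2, -1 < 9.
So dive left strictly dominates dive right for the goalkeeper; dive right is strictly dominated.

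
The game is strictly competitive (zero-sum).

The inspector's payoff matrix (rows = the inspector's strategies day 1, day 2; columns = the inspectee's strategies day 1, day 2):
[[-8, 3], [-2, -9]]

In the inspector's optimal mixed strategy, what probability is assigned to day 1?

Row minima are -8 and -9, so the inspector's maximin is -8; column maxima are -2 and 3, so the inspectee's minimax is -2. These differ, so the equilibrium is in mixed strategies.
Let the inspector play day 1 with probability p. The inspectee is indifferent when −8p − 2(1−p) = 3p − 9(1−p), giving p = 7/18.

7/18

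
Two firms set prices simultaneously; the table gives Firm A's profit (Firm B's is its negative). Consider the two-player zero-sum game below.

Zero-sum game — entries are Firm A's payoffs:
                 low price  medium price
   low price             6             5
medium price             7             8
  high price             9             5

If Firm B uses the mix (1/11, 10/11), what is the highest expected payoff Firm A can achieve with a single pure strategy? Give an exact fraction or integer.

87/11

low price: (6)·(1/11) + (5)·(10/11) = 56/11.
medium price: (7)·(1/11) + (8)·(10/11) = 87/11.
high price: (9)·(1/11) + (5)·(10/11) = 59/11.
The best pure response is medium price with expected payoff 87/11.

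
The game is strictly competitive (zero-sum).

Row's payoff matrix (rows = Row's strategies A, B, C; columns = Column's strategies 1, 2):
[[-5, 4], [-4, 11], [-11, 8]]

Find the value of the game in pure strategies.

Row minima: -5, -4, -11 → Row's maximin is -4.
Column maxima: -4, 11 → Column's minimax is -4.
They coincide at (B, 1), so the value is -4.

-4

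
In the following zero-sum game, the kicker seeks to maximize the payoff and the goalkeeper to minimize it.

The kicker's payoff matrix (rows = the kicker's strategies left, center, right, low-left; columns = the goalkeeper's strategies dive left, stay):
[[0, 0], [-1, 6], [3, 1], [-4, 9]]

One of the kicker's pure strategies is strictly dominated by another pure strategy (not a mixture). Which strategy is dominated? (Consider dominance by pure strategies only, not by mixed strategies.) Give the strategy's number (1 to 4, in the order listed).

1

Compare left with right: 3 > 0, 1 > 0.
So right strictly dominates left for the kicker; left is strictly dominated.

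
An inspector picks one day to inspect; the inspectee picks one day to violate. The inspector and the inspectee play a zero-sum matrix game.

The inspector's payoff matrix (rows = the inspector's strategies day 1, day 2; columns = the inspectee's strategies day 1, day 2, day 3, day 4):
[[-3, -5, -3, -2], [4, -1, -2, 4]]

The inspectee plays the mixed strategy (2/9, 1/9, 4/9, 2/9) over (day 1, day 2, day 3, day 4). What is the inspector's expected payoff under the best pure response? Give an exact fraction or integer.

7/9

day 1: (-3)·(2/9) + (-5)·(1/9) + (-3)·(4/9) + (-2)·(2/9) = -3.
day 2: (4)·(2/9) + (-1)·(1/9) + (-2)·(4/9) + (4)·(2/9) = 7/9.
The best pure response is day 2 with expected payoff 7/9.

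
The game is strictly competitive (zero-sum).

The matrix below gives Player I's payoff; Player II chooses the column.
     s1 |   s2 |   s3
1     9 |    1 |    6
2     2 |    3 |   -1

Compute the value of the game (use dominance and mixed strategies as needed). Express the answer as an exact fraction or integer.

Column s1 is strictly dominated by s3 for Player II (it gives Player I more in every row).
The remaining 2×2 game on (1, 2) × (s2, s3) has no saddle point. Let Player I play 1 with probability p; indifference gives p + 3(1−p) = 6p − (1−p), so p = 4/9.
Similarly Player II's optimal q on s2 is 7/9, and the value is 1·(7/9) + (6)·(2/9) = 19/9.

19/9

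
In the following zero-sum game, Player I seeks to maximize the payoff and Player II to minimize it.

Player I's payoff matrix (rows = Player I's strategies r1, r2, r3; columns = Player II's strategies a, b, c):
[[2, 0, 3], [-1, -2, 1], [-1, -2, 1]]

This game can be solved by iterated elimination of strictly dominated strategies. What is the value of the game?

Column c is strictly dominated by a for Player II (2<3, -1<1, -1<1); eliminate c.
Column a is strictly dominated by b for Player II (0<2, -2<-1, -2<-1); eliminate a.
Row r3 is strictly dominated by row r1 (0>-2); eliminate r3.
Row r2 is strictly dominated by row r1 (0>-2); eliminate r2.
Only (r1, b) remains, with payoff 0.

0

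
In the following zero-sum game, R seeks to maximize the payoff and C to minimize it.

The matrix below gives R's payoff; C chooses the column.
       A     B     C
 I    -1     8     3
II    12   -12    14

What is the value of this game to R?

28/11

Column C is strictly dominated by A for C (it gives R more in every row).
The remaining 2×2 game on (I, II) × (A, B) has no saddle point. Let R play I with probability p; indifference gives −p + 12(1−p) = 8p − 12(1−p), so p = 8/11.
Similarly C's optimal q on A is 20/33, and the value is -1·(20/33) + (8)·(13/33) = 28/11.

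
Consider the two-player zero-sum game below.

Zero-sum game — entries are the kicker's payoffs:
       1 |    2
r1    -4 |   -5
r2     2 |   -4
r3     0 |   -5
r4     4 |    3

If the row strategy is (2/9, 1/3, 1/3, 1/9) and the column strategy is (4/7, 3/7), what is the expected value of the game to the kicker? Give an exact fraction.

Against (4/7, 3/7), each row's expected payoff is r1: -31/7; r2: -4/7; r3: -15/7; r4: 25/7.
Taking the (2/9, 1/3, 1/3, 1/9)-weighted average: (2/9)·(-31/7) + (1/3)·(-4/7) + (1/3)·(-15/7) + (1/9)·(25/7) = -94/63.

-94/63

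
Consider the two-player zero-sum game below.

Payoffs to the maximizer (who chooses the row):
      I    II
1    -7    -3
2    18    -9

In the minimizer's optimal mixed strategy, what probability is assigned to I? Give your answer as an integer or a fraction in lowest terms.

6/31

Row minima are -7 and -9, so the maximizer's maximin is -7; column maxima are 18 and -3, so the minimizer's minimax is -3. These differ, so the equilibrium is in mixed strategies.
Let the minimizer play I with probability q. The maximizer is indifferent when −7q − 3(1−q) = 18q − 9(1−q), giving q = 6/31.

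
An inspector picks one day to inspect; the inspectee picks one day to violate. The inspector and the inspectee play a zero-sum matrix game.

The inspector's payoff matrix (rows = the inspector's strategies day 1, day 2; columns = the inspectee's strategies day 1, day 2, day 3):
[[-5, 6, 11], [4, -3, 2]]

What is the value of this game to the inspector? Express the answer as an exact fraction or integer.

1/2

Column day 3 is strictly dominated by day 2 for the inspectee (it gives the inspector more in every row).
The remaining 2×2 game on (day 1, day 2) × (day 1, day 2) has no saddle point. Let the inspector play day 1 with probability p; indifference gives −5p + 4(1−p) = 6p − 3(1−p), so p = 7/18.
Similarly the inspectee's optimal q on day 1 is 1/2, and the value is -5·(1/2) + (6)·(1/2) = 1/2.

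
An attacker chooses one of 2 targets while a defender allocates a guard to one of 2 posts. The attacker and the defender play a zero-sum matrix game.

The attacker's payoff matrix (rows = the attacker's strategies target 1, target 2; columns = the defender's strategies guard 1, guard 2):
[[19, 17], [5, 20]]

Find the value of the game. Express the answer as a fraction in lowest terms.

295/17

Row minima are 17 and 5, so the attacker's maximin is 17; column maxima are 19 and 20, so the defender's minimax is 19. These differ, so the equilibrium is in mixed strategies.
Let the attacker play target 1 with probability p. The defender is indifferent when 19p + 5(1−p) = 17p + 20(1−p), giving p = 15/17.
Let the defender play guard 1 with probability q. The attacker is indifferent when 19q + 17(1−q) = 5q + 20(1−q), giving q = 3/17.
The value is 19·(3/17) + (17)·(14/17) = 295/17.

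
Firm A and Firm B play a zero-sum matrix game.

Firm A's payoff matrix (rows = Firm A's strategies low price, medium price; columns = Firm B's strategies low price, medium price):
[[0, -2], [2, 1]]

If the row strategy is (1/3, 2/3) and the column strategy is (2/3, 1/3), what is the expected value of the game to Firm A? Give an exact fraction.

Against (2/3, 1/3), each row's expected payoff is low price: -2/3; medium price: 5/3.
Taking the (1/3, 2/3)-weighted average: (1/3)·(-2/3) + (2/3)·(5/3) = 8/9.

8/9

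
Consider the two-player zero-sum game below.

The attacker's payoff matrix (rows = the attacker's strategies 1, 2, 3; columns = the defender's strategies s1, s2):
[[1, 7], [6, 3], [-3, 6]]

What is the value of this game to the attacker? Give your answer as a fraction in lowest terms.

Row 3 is strictly dominated by row 1, so the attacker never plays it.
The remaining 2×2 game on (1, 2) × (s1, s2) has no saddle point. Let the attacker play 1 with probability p; indifference gives p + 6(1−p) = 7p + 3(1−p), so p = 1/3.
Similarly the defender's optimal q on s1 is 4/9, and the value is 1·(4/9) + (7)·(5/9) = 13/3.

13/3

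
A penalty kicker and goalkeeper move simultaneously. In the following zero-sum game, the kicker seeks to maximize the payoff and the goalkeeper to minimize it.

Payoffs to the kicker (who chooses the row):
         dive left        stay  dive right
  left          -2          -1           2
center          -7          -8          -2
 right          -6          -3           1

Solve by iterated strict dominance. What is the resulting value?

-2

Column dive right is strictly dominated by dive left for the goalkeeper (-2<2, -7<-2, -6<1); eliminate dive right.
Row center is strictly dominated by row left (-2>-7, -1>-8); eliminate center.
Row right is strictly dominated by row left (-2>-6, -1>-3); eliminate right.
Column stay is strictly dominated by dive left for the goalkeeper (-2<-1); eliminate stay.
Only (left, dive left) remains, with payoff -2.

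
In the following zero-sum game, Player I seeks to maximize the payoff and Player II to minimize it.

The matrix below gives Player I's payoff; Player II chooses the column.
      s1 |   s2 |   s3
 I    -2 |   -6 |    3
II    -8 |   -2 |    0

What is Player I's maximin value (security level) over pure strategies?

The worst-case payoff for each row is I: -6, II: -8.
The best of these is -6.

-6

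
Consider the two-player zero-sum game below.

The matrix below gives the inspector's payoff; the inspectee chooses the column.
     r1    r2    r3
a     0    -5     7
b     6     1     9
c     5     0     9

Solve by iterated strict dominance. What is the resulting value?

Row a is strictly dominated by row b (6>0, 1>-5, 9>7); eliminate a.
Column r3 is strictly dominated by r1 for the inspectee (6<9, 5<9); eliminate r3.
Column r1 is strictly dominated by r2 for the inspectee (1<6, 0<5); eliminate r1.
Row c is strictly dominated by row b (1>0); eliminate c.
Only (b, r2) remains, with payoff 1.

1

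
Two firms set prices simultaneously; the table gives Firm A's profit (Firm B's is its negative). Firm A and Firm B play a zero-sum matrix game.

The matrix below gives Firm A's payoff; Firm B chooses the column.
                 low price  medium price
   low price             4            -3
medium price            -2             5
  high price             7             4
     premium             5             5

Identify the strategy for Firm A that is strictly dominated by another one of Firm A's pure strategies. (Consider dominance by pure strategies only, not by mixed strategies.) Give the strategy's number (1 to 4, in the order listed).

1

Compare low price with high price: 7 > 4, 4 > -3.
So high price strictly dominates low price for Firm A; low price is strictly dominated.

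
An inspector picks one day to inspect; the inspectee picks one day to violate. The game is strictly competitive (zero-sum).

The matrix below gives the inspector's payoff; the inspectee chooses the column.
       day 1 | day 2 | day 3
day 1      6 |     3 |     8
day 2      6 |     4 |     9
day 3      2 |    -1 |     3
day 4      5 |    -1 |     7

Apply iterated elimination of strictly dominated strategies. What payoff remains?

Row day 4 is strictly dominated by row day 1 (6>5, 3>-1, 8>7); eliminate day 4.
Column day 3 is strictly dominated by day 1 for the inspectee (6<8, 6<9, 2<3); eliminate day 3.
Row day 3 is strictly dominated by row day 1 (6>2, 3>-1); eliminate day 3.
Column day 1 is strictly dominated by day 2 for the inspectee (3<6, 4<6); eliminate day 1.
Row day 1 is strictly dominated by row day 2 (4>3); eliminate day 1.
Only (day 2, day 2) remains, with payoff 4.

4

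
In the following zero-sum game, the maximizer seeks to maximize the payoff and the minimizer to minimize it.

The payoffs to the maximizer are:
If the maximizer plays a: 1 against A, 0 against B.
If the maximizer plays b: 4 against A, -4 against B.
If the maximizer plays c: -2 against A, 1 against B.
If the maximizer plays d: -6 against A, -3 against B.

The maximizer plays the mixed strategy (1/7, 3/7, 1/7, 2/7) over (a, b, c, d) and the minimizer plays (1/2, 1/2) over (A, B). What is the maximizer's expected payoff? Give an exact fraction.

-9/7

Against (1/2, 1/2), each row's expected payoff is a: 1/2; b: 0; c: -1/2; d: -9/2.
Taking the (1/7, 3/7, 1/7, 2/7)-weighted average: (1/7)·(1/2) + (3/7)·(0) + (1/7)·(-1/2) + (2/7)·(-9/2) = -9/7.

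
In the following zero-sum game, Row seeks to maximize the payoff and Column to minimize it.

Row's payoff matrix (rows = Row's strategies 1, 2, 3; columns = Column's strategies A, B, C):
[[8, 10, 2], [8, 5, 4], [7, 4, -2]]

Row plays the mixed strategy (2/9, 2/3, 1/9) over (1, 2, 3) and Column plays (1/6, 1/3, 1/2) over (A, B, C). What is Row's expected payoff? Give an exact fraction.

257/54

Against (1/6, 1/3, 1/2), each row's expected payoff is 1: 17/3; 2: 5; 3: 3/2.
Taking the (2/9, 2/3, 1/9)-weighted average: (2/9)·(17/3) + (2/3)·(5) + (1/9)·(3/2) = 257/54.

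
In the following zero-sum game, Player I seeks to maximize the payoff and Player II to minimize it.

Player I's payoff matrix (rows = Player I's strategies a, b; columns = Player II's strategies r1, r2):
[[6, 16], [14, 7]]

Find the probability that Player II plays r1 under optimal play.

9/17

Row minima are 6 and 7, so Player I's maximin is 7; column maxima are 14 and 16, so Player II's minimax is 14. These differ, so the equilibrium is in mixed strategies.
Let Player II play r1 with probability q. Player I is indifferent when 6q + 16(1−q) = 14q + 7(1−q), giving q = 9/17.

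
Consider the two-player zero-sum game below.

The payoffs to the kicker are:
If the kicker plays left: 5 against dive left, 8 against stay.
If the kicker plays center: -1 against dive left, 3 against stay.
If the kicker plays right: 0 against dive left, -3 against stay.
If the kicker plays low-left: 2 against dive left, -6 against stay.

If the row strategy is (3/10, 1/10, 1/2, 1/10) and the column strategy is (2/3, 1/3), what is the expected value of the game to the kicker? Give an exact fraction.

19/15

Against (2/3, 1/3), each row's expected payoff is left: 6; center: 1/3; right: -1; low-left: -2/3.
Taking the (3/10, 1/10, 1/2, 1/10)-weighted average: (3/10)·(6) + (1/10)·(1/3) + (1/2)·(-1) + (1/10)·(-2/3) = 19/15.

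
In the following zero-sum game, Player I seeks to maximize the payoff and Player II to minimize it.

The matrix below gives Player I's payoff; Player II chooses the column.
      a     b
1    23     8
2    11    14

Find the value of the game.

Row minima are 8 and 11, so Player I's maximin is 11; column maxima are 23 and 14, so Player II's minimax is 14. These differ, so the equilibrium is in mixed strategies.
Let Player I play 1 with probability p. Player II is indifferent when 23p + 11(1−p) = 8p + 14(1−p), giving p = 1/6.
Let Player II play a with probability q. Player I is indifferent when 23q + 8(1−q) = 11q + 14(1−q), giving q = 1/3.
The value is 23·(1/3) + (8)·(2/3) = 13.

13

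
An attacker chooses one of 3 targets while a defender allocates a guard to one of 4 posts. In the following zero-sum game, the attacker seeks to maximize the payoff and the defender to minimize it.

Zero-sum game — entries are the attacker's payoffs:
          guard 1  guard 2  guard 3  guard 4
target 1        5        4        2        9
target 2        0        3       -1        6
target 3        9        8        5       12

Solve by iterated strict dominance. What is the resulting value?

Column guard 2 is strictly dominated by guard 3 for the defender (2<4, -1<3, 5<8); eliminate guard 2.
Column guard 1 is strictly dominated by guard 3 for the defender (2<5, -1<0, 5<9); eliminate guard 1.
Column guard 4 is strictly dominated by guard 3 for the defender (2<9, -1<6, 5<12); eliminate guard 4.
Row target 1 is strictly dominated by row target 3 (5>2); eliminate target 1.
Row target 2 is strictly dominated by row target 3 (5>-1); eliminate target 2.
Only (target 3, guard 3) remains, with payoff 5.

5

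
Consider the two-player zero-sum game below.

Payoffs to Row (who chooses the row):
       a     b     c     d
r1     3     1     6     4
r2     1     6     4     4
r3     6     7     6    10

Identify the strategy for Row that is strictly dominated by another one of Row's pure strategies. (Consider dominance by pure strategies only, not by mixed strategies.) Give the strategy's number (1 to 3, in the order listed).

2

Compare r2 with r3: 6 > 1, 7 > 6, 6 > 4, 10 > 4.
So r3 strictly dominates r2 for Row; r2 is strictly dominated.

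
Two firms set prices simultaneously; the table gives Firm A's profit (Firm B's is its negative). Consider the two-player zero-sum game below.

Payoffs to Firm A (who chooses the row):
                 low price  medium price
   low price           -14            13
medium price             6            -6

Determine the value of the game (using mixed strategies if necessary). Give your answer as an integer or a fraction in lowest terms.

-2/13

Row minima are -14 and -6, so Firm A's maximin is -6; column maxima are 6 and 13, so Firm B's minimax is 6. These differ, so the equilibrium is in mixed strategies.
Let Firm A play low price with probability p. Firm B is indifferent when −14p + 6(1−p) = 13p − 6(1−p), giving p = 4/13.
Let Firm B play low price with probability q. Firm A is indifferent when −14q + 13(1−q) = 6q − 6(1−q), giving q = 19/39.
The value is -14·(19/39) + (13)·(20/39) = -2/13.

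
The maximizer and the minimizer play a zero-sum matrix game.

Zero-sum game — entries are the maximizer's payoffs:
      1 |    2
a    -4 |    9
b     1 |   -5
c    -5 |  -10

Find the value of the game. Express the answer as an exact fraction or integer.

Row c is strictly dominated by row b, so the maximizer never plays it.
The remaining 2×2 game on (a, b) × (1, 2) has no saddle point. Let the maximizer play a with probability p; indifference gives −4p + (1−p) = 9p − 5(1−p), so p = 6/19.
Similarly the minimizer's optimal q on 1 is 14/19, and the value is -4·(14/19) + (9)·(5/19) = -11/19.

-11/19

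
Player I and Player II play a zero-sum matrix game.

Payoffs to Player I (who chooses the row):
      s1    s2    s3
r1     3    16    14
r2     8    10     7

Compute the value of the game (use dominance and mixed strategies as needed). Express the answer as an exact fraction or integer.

91/12

Column s2 is strictly dominated by s3 for Player II (it gives Player I more in every row).
The remaining 2×2 game on (r1, r2) × (s1, s3) has no saddle point. Let Player I play r1 with probability p; indifference gives 3p + 8(1−p) = 14p + 7(1−p), so p = 1/12.
Similarly Player II's optimal q on s1 is 7/12, and the value is 3·(7/12) + (14)·(5/12) = 91/12.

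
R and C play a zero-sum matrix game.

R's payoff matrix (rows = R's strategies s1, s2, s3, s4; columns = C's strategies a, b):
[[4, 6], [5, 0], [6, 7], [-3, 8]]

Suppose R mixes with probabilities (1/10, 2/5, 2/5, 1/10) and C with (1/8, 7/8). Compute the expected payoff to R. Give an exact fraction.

Against (1/8, 7/8), each row's expected payoff is s1: 23/4; s2: 5/8; s3: 55/8; s4: 53/8.
Taking the (1/10, 2/5, 2/5, 1/10)-weighted average: (1/10)·(23/4) + (2/5)·(5/8) + (2/5)·(55/8) + (1/10)·(53/8) = 339/80.

339/80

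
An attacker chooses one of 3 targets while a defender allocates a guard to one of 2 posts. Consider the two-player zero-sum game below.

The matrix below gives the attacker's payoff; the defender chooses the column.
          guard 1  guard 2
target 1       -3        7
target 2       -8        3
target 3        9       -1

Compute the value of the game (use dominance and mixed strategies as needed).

3

Row target 2 is strictly dominated by row target 1, so the attacker never plays it.
The remaining 2×2 game on (target 1, target 3) × (guard 1, guard 2) has no saddle point. Let the attacker play target 1 with probability p; indifference gives −3p + 9(1−p) = 7p − (1−p), so p = 1/2.
Similarly the defender's optimal q on guard 1 is 2/5, and the value is -3·(2/5) + (7)·(3/5) = 3.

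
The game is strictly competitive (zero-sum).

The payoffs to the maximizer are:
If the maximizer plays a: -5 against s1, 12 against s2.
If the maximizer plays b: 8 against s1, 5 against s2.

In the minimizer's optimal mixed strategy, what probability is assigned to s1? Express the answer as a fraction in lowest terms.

Row minima are -5 and 5, so the maximizer's maximin is 5; column maxima are 8 and 12, so the minimizer's minimax is 8. These differ, so the equilibrium is in mixed strategies.
Let the minimizer play s1 with probability q. The maximizer is indifferent when −5q + 12(1−q) = 8q + 5(1−q), giving q = 7/20.

7/20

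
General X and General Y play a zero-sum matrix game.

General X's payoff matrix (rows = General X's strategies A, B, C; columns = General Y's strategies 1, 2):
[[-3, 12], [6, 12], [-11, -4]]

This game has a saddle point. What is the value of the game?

6

Row minima: -3, 6, -11 → General X's maximin is 6.
Column maxima: 6, 12 → General Y's minimax is 6.
They coincide at (B, 1), so the value is 6.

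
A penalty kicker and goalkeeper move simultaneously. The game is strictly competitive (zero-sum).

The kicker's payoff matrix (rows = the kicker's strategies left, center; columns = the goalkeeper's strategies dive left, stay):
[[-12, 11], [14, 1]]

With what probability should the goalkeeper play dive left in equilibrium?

5/18

Row minima are -12 and 1, so the kicker's maximin is 1; column maxima are 14 and 11, so the goalkeeper's minimax is 11. These differ, so the equilibrium is in mixed strategies.
Let the goalkeeper play dive left with probability q. The kicker is indifferent when −12q + 11(1−q) = 14q + (1−q), giving q = 5/18.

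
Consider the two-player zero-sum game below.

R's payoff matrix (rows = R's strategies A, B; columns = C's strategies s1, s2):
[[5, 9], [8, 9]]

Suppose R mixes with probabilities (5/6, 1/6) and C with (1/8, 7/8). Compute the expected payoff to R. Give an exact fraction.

Against (1/8, 7/8), each row's expected payoff is A: 17/2; B: 71/8.
Taking the (5/6, 1/6)-weighted average: (5/6)·(17/2) + (1/6)·(71/8) = 137/16.

137/16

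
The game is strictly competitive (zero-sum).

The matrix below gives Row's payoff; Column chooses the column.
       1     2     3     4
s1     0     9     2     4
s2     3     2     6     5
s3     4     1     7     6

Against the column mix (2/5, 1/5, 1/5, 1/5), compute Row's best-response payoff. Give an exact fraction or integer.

22/5

s1: (0)·(2/5) + (9)·(1/5) + (2)·(1/5) + (4)·(1/5) = 3.
s2: (3)·(2/5) + (2)·(1/5) + (6)·(1/5) + (5)·(1/5) = 19/5.
s3: (4)·(2/5) + (1)·(1/5) + (7)·(1/5) + (6)·(1/5) = 22/5.
The best pure response is s3 with expected payoff 22/5.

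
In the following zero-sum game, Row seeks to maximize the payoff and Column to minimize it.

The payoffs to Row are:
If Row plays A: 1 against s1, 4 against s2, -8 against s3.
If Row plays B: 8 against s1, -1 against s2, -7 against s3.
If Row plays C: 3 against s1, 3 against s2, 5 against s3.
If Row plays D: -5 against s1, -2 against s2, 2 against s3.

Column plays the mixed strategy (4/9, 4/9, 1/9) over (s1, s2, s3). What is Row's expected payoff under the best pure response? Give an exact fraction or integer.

29/9

A: (1)·(4/9) + (4)·(4/9) + (-8)·(1/9) = 4/3.
B: (8)·(4/9) + (-1)·(4/9) + (-7)·(1/9) = 7/3.
C: (3)·(4/9) + (3)·(4/9) + (5)·(1/9) = 29/9.
D: (-5)·(4/9) + (-2)·(4/9) + (2)·(1/9) = -26/9.
The best pure response is C with expected payoff 29/9.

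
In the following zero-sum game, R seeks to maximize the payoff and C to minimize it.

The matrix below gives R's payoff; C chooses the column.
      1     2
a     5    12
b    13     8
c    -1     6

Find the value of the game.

Row c is strictly dominated by row a, so R never plays it.
The remaining 2×2 game on (a, b) × (1, 2) has no saddle point. Let R play a with probability p; indifference gives 5p + 13(1−p) = 12p + 8(1−p), so p = 5/12.
Similarly C's optimal q on 1 is 1/3, and the value is 5·(1/3) + (12)·(2/3) = 29/3.

29/3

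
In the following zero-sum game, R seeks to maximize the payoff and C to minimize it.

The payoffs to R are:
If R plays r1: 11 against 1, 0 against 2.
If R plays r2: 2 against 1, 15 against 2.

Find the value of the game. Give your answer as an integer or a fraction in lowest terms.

55/8

Row minima are 0 and 2, so R's maximin is 2; column maxima are 11 and 15, so C's minimax is 11. These differ, so the equilibrium is in mixed strategies.
Let R play r1 with probability p. C is indifferent when 11p + 2(1−p) = 15(1−p), giving p = 13/24.
Let C play 1 with probability q. R is indifferent when 11q = 2q + 15(1−q), giving q = 5/8.
The value is 11·(5/8) + (0)·(3/8) = 55/8.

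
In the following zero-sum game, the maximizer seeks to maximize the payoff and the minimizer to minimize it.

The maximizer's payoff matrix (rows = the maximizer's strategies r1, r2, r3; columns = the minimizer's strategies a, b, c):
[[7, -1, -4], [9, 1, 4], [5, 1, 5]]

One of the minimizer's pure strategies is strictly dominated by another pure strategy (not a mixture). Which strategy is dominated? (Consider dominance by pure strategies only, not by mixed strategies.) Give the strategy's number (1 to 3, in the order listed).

The minimizer prefers columns that give the maximizer less. Compare a with b: -1 < 7, 1 < 9, 1 < 5.
So b strictly dominates a for the minimizer; a is strictly dominated.

1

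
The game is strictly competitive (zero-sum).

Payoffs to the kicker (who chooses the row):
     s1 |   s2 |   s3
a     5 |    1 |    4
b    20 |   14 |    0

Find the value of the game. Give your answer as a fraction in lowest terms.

56/17

Column s1 is strictly dominated by s2 for the goalkeeper (it gives the kicker more in every row).
The remaining 2×2 game on (a, b) × (s2, s3) has no saddle point. Let the kicker play a with probability p; indifference gives p + 14(1−p) = 4p, so p = 14/17.
Similarly the goalkeeper's optimal q on s2 is 4/17, and the value is 1·(4/17) + (4)·(13/17) = 56/17.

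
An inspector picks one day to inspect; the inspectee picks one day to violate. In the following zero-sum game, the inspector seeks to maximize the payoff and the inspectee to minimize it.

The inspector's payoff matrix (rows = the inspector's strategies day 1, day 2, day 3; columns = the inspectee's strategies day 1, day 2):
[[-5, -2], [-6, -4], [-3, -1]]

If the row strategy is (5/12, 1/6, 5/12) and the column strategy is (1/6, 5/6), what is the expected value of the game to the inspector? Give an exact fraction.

-167/72

Against (1/6, 5/6), each row's expected payoff is day 1: -5/2; day 2: -13/3; day 3: -4/3.
Taking the (5/12, 1/6, 5/12)-weighted average: (5/12)·(-5/2) + (1/6)·(-13/3) + (5/12)·(-4/3) = -167/72.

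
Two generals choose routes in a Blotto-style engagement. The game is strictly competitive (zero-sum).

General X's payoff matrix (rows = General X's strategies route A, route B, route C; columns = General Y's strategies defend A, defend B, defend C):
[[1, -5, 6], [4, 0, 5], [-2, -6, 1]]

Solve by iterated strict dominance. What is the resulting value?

Column defend C is strictly dominated by defend A for General Y (1<6, 4<5, -2<1); eliminate defend C.
Column defend A is strictly dominated by defend B for General Y (-5<1, 0<4, -6<-2); eliminate defend A.
Row route A is strictly dominated by row route B (0>-5); eliminate route A.
Row route C is strictly dominated by row route B (0>-6); eliminate route C.
Only (route B, defend B) remains, with payoff 0.

0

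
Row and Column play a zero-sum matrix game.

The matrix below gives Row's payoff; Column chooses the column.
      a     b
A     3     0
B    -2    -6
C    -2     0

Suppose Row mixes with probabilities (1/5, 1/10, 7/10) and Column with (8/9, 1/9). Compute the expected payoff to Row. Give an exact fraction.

-43/45

Against (8/9, 1/9), each row's expected payoff is A: 8/3; B: -22/9; C: -16/9.
Taking the (1/5, 1/10, 7/10)-weighted average: (1/5)·(8/3) + (1/10)·(-22/9) + (7/10)·(-16/9) = -43/45.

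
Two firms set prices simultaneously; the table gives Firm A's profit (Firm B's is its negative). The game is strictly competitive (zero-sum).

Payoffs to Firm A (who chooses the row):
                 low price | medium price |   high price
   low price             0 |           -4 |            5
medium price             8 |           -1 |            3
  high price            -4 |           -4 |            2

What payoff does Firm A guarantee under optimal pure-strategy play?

Row minima: -4, -1, -4 → Firm A's maximin is -1.
Column maxima: 8, -1, 5 → Firm B's minimax is -1.
They coincide at (medium price, medium price), so the value is -1.

-1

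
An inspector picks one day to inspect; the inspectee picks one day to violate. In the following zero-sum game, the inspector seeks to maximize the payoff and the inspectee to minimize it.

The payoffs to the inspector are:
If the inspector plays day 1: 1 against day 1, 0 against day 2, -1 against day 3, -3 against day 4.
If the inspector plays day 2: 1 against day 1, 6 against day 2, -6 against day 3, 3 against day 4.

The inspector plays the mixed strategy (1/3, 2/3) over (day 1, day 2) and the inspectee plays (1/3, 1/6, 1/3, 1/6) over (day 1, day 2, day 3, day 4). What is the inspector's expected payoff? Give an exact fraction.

-5/18

Against (1/3, 1/6, 1/3, 1/6), each row's expected payoff is day 1: -1/2; day 2: -1/6.
Taking the (1/3, 2/3)-weighted average: (1/3)·(-1/2) + (2/3)·(-1/6) = -5/18.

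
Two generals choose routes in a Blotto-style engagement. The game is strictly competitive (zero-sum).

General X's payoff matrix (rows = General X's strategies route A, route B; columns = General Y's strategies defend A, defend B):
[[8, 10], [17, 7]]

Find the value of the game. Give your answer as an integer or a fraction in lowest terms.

Row minima are 8 and 7, so General X's maximin is 8; column maxima are 17 and 10, so General Y's minimax is 10. These differ, so the equilibrium is in mixed strategies.
Let General X play route A with probability p. General Y is indifferent when 8p + 17(1−p) = 10p + 7(1−p), giving p = 5/6.
Let General Y play defend A with probability q. General X is indifferent when 8q + 10(1−q) = 17q + 7(1−q), giving q = 1/4.
The value is 8·(1/4) + (10)·(3/4) = 19/2.

19/2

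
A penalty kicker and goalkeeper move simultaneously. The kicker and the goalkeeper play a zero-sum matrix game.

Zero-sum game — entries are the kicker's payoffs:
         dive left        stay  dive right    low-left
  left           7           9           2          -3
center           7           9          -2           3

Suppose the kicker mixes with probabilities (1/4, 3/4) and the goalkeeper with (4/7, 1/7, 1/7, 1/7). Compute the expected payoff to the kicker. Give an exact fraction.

Against (4/7, 1/7, 1/7, 1/7), each row's expected payoff is left: 36/7; center: 38/7.
Taking the (1/4, 3/4)-weighted average: (1/4)·(36/7) + (3/4)·(38/7) = 75/14.

75/14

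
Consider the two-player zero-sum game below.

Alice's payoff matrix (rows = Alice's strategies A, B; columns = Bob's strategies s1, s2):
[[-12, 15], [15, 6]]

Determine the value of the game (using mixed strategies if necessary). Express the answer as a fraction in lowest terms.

33/4

Row minima are -12 and 6, so Alice's maximin is 6; column maxima are 15 and 15, so Bob's minimax is 15. These differ, so the equilibrium is in mixed strategies.
Let Alice play A with probability p. Bob is indifferent when −12p + 15(1−p) = 15p + 6(1−p), giving p = 1/4.
Let Bob play s1 with probability q. Alice is indifferent when −12q + 15(1−q) = 15q + 6(1−q), giving q = 1/4.
The value is -12·(1/4) + (15)·(3/4) = 33/4.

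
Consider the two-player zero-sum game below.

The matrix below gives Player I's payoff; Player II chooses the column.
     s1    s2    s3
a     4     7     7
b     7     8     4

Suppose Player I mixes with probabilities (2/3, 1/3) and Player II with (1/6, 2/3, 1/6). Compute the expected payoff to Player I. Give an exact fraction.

Against (1/6, 2/3, 1/6), each row's expected payoff is a: 13/2; b: 43/6.
Taking the (2/3, 1/3)-weighted average: (2/3)·(13/2) + (1/3)·(43/6) = 121/18.

121/18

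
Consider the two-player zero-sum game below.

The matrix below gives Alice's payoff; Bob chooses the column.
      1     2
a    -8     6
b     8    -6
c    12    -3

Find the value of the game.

Row b is strictly dominated by row c, so Alice never plays it.
The remaining 2×2 game on (a, c) × (1, 2) has no saddle point. Let Alice play a with probability p; indifference gives −8p + 12(1−p) = 6p − 3(1−p), so p = 15/29.
Similarly Bob's optimal q on 1 is 9/29, and the value is -8·(9/29) + (6)·(20/29) = 48/29.

48/29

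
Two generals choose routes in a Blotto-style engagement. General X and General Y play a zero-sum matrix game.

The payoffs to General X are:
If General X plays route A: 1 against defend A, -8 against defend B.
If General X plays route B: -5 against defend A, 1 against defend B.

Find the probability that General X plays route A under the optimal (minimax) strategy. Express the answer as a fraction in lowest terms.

Row minima are -8 and -5, so General X's maximin is -5; column maxima are 1 and 1, so General Y's minimax is 1. These differ, so the equilibrium is in mixed strategies.
Let General X play route A with probability p. General Y is indifferent when p − 5(1−p) = −8p + (1−p), giving p = 2/5.

2/5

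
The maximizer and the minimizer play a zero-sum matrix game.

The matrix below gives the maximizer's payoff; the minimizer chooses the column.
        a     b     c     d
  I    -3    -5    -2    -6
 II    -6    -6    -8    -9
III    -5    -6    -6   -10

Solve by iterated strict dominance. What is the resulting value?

Row III is strictly dominated by row I (-3>-5, -5>-6, -2>-6, -6>-10); eliminate III.
Row II is strictly dominated by row I (-3>-6, -5>-6, -2>-8, -6>-9); eliminate II.
Column a is strictly dominated by b for the minimizer (-5<-3); eliminate a.
Column b is strictly dominated by d for the minimizer (-6<-5); eliminate b.
Column c is strictly dominated by d for the minimizer (-6<-2); eliminate c.
Only (I, d) remains, with payoff -6.

-6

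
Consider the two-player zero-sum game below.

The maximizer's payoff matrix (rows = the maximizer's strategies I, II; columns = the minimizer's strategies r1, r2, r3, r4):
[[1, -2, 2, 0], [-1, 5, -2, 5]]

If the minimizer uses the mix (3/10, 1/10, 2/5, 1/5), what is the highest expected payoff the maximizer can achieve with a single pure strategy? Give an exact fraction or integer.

I: (1)·(3/10) + (-2)·(1/10) + (2)·(2/5) + (0)·(1/5) = 9/10.
II: (-1)·(3/10) + (5)·(1/10) + (-2)·(2/5) + (5)·(1/5) = 2/5.
The best pure response is I with expected payoff 9/10.

9/10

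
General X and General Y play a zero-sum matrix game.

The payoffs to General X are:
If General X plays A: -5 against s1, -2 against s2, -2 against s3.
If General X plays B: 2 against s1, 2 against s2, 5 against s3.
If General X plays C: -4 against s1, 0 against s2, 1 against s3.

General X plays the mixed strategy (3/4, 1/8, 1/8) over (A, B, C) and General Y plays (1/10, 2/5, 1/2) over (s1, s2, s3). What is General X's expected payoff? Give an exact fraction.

Against (1/10, 2/5, 1/2), each row's expected payoff is A: -23/10; B: 7/2; C: 1/10.
Taking the (3/4, 1/8, 1/8)-weighted average: (3/4)·(-23/10) + (1/8)·(7/2) + (1/8)·(1/10) = -51/40.

-51/40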